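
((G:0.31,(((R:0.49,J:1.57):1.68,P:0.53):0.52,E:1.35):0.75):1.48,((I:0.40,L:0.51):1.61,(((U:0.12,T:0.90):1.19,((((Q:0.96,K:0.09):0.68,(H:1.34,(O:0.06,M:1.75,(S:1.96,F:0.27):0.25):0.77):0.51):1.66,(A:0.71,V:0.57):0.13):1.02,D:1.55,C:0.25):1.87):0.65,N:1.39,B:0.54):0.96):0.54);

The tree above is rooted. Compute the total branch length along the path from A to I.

The path runs A → … → MRCA → … → I; the MRCA is the node subtending ((I,L),(((U,T),((((Q,K),(H,(O,M,(S,F)))),(A,V)),D,C)),N,B)).
Branch lengths along that path: 0.71 + 0.13 + 1.02 + 1.87 + 0.65 + 0.96 + 1.61 + 0.40 = 7.35.

7.35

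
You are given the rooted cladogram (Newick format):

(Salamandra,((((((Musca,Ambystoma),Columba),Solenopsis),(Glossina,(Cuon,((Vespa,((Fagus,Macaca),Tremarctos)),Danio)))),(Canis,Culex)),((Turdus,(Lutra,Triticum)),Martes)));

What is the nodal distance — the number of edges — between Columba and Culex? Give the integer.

6

The MRCA of Columba and Culex is the node subtending (((((Musca,Ambystoma),Columba),Solenopsis),(Glossina,(Cuon,((Vespa,((Fagus,Macaca),Tremarctos)),Danio)))),(Canis,Culex)).
From Columba up to that node: 4 branches. From Culex up to the same node: 2 branches. Total: 4 + 2 = 6.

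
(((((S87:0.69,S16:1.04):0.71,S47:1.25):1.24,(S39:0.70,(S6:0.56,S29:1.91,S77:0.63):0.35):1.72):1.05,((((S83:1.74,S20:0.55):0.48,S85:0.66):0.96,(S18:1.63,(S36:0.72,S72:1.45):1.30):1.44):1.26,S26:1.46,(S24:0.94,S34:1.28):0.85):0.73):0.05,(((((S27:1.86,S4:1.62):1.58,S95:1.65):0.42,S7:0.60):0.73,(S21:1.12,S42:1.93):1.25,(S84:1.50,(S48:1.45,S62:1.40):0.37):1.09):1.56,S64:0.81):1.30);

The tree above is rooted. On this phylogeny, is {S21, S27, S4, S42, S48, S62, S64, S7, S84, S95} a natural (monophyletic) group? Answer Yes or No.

Yes

The most recent common ancestor of these taxa subtends (((((S27,S4),S95),S7),(S21,S42),(S84,(S48,S62))),S64).
That clade has exactly 10 tips — every listed taxon and nothing else — so the group is monophyletic.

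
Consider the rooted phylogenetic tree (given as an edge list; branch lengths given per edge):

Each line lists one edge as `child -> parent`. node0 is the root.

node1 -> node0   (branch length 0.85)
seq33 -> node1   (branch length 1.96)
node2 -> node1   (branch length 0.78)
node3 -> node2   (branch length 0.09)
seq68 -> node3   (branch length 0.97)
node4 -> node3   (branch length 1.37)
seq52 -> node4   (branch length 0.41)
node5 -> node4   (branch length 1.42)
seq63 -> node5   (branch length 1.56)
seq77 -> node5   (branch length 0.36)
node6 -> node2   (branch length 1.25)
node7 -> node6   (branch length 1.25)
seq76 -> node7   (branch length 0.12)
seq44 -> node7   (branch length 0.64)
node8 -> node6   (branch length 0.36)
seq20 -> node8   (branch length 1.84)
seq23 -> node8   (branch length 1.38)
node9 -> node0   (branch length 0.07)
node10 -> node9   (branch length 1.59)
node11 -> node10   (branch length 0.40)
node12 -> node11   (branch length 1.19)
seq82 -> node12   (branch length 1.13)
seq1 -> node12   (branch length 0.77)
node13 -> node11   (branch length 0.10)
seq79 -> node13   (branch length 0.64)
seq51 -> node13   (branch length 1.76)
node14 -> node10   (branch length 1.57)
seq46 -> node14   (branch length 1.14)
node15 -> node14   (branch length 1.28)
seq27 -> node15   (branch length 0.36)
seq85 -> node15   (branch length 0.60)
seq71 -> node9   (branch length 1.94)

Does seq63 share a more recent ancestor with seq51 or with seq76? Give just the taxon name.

The MRCA of seq63 and seq76 subtends ((seq68,(seq52,(seq63,seq77))),((seq76,seq44),(seq20,seq23))) (8 taxa).
The MRCA of seq63 and seq51 is the root, subtending the entire tree (17 taxa).
The first is nested inside the second, so seq63 shares a more recent common ancestor with seq76.

seq76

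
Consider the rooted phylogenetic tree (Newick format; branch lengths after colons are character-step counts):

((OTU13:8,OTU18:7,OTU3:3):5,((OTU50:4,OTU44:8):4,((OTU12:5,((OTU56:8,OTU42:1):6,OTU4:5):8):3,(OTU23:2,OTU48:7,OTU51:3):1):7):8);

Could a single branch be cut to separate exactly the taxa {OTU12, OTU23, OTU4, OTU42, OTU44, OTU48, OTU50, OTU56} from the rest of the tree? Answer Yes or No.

The MRCA of the listed taxa subtends ((OTU50,OTU44),((OTU12,((OTU56,OTU42),OTU4)),(OTU23,OTU48,OTU51))).
That clade also contains OTU51, which is not in the proposed group, so the group is not monophyletic.

No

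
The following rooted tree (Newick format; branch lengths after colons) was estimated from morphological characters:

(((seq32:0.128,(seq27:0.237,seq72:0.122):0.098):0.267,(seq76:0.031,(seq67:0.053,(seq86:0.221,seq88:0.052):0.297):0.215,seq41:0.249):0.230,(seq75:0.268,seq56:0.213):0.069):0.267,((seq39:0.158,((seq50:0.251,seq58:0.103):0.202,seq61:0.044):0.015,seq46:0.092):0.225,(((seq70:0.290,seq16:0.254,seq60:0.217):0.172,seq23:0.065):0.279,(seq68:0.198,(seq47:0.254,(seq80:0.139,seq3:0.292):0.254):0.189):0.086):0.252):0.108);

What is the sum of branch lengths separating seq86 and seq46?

1.655

The path runs seq86 → … → MRCA → … → seq46; the MRCA is the root of the tree.
Branch lengths along that path: 0.221 + 0.297 + 0.215 + 0.230 + 0.267 + 0.108 + 0.225 + 0.092 = 1.655.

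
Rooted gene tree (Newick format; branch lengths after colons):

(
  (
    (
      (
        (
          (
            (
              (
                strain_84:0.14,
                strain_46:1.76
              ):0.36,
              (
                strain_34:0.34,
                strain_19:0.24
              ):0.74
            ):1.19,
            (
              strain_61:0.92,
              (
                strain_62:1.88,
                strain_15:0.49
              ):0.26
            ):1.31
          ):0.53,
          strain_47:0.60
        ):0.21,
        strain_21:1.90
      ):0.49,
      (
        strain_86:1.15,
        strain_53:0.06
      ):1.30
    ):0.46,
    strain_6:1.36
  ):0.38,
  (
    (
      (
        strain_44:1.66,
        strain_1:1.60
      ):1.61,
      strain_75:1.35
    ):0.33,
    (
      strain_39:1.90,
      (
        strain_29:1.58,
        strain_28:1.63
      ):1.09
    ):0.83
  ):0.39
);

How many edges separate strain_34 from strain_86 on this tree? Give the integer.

8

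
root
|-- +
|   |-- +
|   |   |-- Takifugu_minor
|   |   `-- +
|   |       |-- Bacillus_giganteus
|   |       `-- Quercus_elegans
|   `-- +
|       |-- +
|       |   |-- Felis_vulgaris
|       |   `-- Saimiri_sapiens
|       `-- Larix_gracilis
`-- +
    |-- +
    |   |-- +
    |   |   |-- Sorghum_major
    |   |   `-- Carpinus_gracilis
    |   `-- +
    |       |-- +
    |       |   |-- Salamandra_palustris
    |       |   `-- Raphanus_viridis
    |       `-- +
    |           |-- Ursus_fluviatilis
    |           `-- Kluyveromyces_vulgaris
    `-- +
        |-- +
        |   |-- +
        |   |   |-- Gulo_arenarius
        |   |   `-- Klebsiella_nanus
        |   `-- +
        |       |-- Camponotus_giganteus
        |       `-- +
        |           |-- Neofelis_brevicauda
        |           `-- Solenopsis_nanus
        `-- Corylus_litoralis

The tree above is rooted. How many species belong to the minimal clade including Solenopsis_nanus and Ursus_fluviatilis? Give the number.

12

The MRCA of Solenopsis_nanus and Ursus_fluviatilis is the node subtending (((Sorghum_major,Carpinus_gracilis),((Salamandra_palustris,Raphanus_viridis),(Ursus_fluviatilis,Kluyveromyces_vulgaris))),(((Gulo_arenarius,Klebsiella_nanus),(Camponotus_giganteus,(Neofelis_brevicauda,Solenopsis_nanus))),Corylus_litoralis)).
That clade contains 12 terminal taxa: Camponotus_giganteus, Carpinus_gracilis, Corylus_litoralis, Gulo_arenarius, Klebsiella_nanus, Kluyveromyces_vulgaris, Neofelis_brevicauda, Raphanus_viridis, Salamandra_palustris, Solenopsis_nanus, Sorghum_major, Ursus_fluviatilis.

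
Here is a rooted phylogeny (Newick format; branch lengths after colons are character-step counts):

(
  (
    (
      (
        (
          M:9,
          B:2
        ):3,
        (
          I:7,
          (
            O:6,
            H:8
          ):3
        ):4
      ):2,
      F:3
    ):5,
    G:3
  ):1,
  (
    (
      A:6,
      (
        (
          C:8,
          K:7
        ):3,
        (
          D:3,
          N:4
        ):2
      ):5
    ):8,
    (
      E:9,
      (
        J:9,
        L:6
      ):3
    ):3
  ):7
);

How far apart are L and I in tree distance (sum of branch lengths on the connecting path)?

38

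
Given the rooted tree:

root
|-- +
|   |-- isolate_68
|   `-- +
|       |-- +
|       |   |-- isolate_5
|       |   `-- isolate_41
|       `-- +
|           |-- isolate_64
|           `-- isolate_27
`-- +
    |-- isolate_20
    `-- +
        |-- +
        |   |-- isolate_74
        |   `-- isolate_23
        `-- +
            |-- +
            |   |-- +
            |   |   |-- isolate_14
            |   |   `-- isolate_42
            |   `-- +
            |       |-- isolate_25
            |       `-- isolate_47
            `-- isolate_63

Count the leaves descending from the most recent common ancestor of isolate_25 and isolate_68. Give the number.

The MRCA of isolate_25 and isolate_68 is the root, so the clade is the entire tree.
That clade contains 13 terminal taxa: isolate_14, isolate_20, isolate_23, isolate_25, isolate_27, isolate_41, isolate_42, isolate_47, isolate_5, isolate_63, isolate_64, isolate_68, isolate_74.

13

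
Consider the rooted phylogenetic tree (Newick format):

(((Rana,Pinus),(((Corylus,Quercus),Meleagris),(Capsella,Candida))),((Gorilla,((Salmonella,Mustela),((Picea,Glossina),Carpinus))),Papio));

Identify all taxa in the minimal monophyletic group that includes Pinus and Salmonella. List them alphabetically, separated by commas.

Candida, Capsella, Carpinus, Corylus, Glossina, Gorilla, Meleagris, Mustela, Papio, Picea, Pinus, Quercus, Rana, Salmonella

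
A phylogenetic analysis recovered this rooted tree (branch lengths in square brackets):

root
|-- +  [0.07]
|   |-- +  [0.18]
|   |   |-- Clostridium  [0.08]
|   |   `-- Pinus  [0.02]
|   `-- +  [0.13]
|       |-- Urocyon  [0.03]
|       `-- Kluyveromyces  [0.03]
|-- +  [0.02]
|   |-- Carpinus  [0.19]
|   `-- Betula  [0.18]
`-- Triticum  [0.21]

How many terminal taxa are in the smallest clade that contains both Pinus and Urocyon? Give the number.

4

The MRCA of Pinus and Urocyon is the node subtending ((Clostridium,Pinus),(Urocyon,Kluyveromyces)).
That clade contains 4 terminal taxa: Clostridium, Kluyveromyces, Pinus, Urocyon.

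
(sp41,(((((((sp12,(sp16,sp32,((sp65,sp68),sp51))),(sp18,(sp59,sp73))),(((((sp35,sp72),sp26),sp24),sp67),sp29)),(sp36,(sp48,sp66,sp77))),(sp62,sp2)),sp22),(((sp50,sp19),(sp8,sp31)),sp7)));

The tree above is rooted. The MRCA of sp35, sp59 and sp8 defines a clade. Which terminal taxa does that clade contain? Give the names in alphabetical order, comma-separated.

sp12, sp16, sp18, sp19, sp2, sp22, sp24, sp26, sp29, sp31, sp32, sp35, sp36, sp48, sp50, sp51, sp59, sp62, sp65, sp66, sp67, sp68, sp7, sp72, sp73, sp77, sp8

Tracing sp35: it sits inside (sp35,sp72).
Tracing sp59: it sits inside (sp59,sp73).
Tracing sp8: it sits inside (sp8,sp31).
The smallest clade enclosing all 3 is (((((((sp12,(sp16,sp32,((sp65,sp68),sp51))),(sp18,(sp59,sp73))),(((((sp35,sp72),sp26),sp24),sp67),sp29)),(sp36,(sp48,sp66,sp77))),(sp62,sp2)),sp22),(((sp50,sp19),(sp8,sp31)),sp7)); the answer is its 27 terminal taxa in alphabetical order.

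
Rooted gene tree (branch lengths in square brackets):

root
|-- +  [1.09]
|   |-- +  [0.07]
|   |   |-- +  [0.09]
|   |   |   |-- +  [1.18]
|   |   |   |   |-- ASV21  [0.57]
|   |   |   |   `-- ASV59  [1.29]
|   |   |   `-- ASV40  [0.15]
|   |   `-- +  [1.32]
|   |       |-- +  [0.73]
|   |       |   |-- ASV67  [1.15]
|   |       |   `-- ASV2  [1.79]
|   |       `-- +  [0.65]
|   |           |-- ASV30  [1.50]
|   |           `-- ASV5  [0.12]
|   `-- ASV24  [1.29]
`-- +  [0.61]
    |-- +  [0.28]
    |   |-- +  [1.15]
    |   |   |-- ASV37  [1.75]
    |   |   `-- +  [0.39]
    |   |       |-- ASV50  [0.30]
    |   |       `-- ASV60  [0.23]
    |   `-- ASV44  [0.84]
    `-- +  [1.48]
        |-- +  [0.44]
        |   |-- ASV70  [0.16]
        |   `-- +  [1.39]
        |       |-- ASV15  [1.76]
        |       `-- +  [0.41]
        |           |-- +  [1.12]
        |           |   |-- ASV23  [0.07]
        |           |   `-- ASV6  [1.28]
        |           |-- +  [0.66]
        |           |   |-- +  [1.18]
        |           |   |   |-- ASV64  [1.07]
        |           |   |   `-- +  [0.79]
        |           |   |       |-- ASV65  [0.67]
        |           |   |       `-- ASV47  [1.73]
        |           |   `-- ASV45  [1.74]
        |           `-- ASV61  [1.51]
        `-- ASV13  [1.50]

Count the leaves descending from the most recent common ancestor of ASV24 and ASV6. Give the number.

22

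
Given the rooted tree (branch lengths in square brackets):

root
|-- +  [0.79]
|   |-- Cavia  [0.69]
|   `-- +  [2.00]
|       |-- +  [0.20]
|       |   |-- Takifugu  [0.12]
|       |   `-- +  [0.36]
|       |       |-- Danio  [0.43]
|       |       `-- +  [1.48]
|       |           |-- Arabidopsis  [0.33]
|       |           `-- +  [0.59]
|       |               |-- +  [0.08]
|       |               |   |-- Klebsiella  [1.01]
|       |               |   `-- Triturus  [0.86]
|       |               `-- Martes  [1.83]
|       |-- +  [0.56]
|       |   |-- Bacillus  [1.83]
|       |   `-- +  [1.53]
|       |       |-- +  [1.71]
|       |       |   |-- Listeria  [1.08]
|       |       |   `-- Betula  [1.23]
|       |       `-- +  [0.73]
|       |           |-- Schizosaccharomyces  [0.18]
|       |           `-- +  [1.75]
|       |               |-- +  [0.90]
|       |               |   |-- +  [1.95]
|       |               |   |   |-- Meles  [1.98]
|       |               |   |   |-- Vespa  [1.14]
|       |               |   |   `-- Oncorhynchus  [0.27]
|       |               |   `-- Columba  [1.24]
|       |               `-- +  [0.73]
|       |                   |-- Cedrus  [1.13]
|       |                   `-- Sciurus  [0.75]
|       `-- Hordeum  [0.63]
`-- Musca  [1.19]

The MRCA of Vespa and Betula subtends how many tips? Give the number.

9

The MRCA of Vespa and Betula is the node subtending ((Listeria,Betula),(Schizosaccharomyces,(((Meles,Vespa,Oncorhynchus),Columba),(Cedrus,Sciurus)))).
That clade contains 9 terminal taxa: Betula, Cedrus, Columba, Listeria, Meles, Oncorhynchus, Schizosaccharomyces, Sciurus, Vespa.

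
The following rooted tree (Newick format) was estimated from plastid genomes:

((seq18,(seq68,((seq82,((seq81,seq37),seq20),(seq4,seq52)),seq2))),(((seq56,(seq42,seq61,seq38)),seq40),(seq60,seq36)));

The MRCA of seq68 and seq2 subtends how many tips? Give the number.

8

The MRCA of seq68 and seq2 is the node subtending (seq68,((seq82,((seq81,seq37),seq20),(seq4,seq52)),seq2)).
That clade contains 8 terminal taxa: seq2, seq20, seq37, seq4, seq52, seq68, seq81, seq82.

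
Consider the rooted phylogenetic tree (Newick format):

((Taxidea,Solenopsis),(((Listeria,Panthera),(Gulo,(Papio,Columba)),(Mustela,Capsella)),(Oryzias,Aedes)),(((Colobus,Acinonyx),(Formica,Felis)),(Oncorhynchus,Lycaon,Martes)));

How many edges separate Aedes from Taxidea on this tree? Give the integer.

5

The MRCA of Aedes and Taxidea is the root of the tree.
From Aedes up to that node: 3 branches. From Taxidea up to the same node: 2 branches. Total: 3 + 2 = 5.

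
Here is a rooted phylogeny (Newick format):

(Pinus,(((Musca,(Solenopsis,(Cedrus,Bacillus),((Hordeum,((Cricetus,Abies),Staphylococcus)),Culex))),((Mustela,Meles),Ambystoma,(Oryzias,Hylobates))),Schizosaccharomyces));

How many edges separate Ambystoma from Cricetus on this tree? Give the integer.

9

The MRCA of Ambystoma and Cricetus is the node subtending ((Musca,(Solenopsis,(Cedrus,Bacillus),((Hordeum,((Cricetus,Abies),Staphylococcus)),Culex))),((Mustela,Meles),Ambystoma,(Oryzias,Hylobates))).
From Ambystoma up to that node: 2 branches. From Cricetus up to the same node: 7 branches. Total: 2 + 7 = 9.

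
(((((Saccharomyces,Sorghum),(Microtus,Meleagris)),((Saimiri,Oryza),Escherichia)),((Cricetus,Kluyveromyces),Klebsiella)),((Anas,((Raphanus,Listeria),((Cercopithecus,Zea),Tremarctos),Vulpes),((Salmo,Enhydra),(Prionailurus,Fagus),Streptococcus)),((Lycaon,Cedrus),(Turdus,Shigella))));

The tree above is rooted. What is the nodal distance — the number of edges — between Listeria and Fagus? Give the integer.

The MRCA of Listeria and Fagus is the node subtending (Anas,((Raphanus,Listeria),((Cercopithecus,Zea),Tremarctos),Vulpes),((Salmo,Enhydra),(Prionailurus,Fagus),Streptococcus)).
From Listeria up to that node: 3 branches. From Fagus up to the same node: 3 branches. Total: 3 + 3 = 6.

6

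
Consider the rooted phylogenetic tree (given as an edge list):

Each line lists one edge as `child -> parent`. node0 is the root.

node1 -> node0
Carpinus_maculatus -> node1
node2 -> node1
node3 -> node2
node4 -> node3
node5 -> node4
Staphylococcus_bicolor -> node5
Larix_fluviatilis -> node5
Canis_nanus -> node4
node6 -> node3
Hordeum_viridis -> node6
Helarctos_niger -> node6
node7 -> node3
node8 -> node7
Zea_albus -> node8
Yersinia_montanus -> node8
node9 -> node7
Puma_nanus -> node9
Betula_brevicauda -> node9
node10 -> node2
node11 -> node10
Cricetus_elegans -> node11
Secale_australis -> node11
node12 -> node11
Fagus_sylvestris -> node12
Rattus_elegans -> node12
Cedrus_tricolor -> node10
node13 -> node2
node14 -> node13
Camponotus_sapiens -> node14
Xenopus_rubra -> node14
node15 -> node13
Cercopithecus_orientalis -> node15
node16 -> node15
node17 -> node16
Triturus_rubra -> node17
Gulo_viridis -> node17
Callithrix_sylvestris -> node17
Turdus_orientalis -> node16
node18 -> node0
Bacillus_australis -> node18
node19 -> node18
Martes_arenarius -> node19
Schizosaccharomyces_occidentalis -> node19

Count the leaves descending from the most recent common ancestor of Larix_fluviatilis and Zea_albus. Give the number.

9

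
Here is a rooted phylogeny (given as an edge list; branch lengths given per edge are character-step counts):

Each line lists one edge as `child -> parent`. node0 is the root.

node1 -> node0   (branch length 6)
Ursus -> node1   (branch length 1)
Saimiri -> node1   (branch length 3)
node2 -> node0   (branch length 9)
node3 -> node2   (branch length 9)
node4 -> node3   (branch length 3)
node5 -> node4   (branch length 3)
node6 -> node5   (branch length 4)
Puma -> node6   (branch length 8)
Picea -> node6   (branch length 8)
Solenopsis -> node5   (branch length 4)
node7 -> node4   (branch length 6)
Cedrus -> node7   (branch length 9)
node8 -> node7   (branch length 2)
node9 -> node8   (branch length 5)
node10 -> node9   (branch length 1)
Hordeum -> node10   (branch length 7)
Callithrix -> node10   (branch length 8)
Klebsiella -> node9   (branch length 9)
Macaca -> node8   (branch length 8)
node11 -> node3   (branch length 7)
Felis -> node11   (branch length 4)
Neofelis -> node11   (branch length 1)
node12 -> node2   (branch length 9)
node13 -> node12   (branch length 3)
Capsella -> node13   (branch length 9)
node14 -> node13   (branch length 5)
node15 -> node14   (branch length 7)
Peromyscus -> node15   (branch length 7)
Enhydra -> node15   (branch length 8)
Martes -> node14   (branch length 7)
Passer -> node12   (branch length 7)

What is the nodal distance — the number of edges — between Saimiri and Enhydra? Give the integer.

The MRCA of Saimiri and Enhydra is the root of the tree.
From Saimiri up to that node: 2 branches. From Enhydra up to the same node: 6 branches. Total: 2 + 6 = 8.

8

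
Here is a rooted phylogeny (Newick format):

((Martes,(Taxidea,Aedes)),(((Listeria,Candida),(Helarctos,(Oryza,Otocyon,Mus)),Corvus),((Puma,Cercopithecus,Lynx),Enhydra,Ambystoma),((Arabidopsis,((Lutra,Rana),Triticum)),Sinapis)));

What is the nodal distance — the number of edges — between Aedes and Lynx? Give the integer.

7

The MRCA of Aedes and Lynx is the root of the tree.
From Aedes up to that node: 3 branches. From Lynx up to the same node: 4 branches. Total: 3 + 4 = 7.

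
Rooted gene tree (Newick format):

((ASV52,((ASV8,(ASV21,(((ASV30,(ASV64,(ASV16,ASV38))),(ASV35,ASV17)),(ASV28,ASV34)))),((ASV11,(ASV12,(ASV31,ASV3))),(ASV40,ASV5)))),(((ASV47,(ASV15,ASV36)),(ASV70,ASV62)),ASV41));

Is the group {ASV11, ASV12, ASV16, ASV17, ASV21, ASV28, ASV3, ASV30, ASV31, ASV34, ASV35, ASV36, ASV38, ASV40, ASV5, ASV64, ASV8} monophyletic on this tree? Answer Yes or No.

The MRCA of the listed taxa is the root, so the smallest clade containing them is the whole tree.
That clade also contains ASV15, ASV41, ASV47, ASV52, ASV62, ASV70, which are not in the proposed group, so the group is not monophyletic.

No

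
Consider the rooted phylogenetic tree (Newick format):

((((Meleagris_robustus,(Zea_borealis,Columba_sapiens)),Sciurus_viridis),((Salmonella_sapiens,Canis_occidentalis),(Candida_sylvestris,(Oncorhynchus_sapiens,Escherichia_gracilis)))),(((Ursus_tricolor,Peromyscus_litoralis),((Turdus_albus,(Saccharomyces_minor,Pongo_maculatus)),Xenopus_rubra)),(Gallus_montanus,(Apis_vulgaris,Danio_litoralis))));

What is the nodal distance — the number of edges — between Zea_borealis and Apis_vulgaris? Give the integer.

9

The MRCA of Zea_borealis and Apis_vulgaris is the root of the tree.
From Zea_borealis up to that node: 5 branches. From Apis_vulgaris up to the same node: 4 branches. Total: 5 + 4 = 9.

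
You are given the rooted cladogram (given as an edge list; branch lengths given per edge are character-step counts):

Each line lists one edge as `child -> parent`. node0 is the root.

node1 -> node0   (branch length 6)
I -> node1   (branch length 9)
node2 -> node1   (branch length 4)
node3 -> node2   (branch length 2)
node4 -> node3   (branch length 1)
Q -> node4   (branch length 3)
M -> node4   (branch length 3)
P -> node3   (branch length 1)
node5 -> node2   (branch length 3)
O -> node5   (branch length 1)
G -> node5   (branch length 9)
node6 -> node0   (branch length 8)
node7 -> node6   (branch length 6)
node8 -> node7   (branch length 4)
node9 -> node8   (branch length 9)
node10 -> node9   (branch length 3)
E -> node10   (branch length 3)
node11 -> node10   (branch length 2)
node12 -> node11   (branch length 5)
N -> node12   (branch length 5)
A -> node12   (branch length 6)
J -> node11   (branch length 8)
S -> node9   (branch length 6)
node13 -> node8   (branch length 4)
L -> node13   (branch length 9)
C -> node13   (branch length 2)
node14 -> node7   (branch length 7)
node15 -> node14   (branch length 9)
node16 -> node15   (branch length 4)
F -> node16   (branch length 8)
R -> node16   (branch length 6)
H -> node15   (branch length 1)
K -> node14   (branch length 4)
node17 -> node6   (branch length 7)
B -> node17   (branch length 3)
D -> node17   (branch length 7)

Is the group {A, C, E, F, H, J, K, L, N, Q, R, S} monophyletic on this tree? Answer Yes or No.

No

The MRCA of the listed taxa is the root, so the smallest clade containing them is the whole tree.
That clade also contains B, D, G, I, M, O, P, which are not in the proposed group, so the group is not monophyletic.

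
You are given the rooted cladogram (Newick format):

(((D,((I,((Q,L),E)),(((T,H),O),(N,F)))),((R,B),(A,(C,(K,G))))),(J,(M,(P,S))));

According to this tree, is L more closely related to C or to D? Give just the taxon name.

D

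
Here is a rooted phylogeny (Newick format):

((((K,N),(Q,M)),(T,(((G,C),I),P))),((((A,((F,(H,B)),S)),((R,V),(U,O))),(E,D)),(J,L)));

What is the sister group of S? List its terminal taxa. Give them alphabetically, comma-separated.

B, F, H

S attaches to the tree at the node subtending ((F,(H,B)),S).
The other lineage descending from that same node — the sister group — is (F,(H,B)); its 3 tips in alphabetical order are the answer.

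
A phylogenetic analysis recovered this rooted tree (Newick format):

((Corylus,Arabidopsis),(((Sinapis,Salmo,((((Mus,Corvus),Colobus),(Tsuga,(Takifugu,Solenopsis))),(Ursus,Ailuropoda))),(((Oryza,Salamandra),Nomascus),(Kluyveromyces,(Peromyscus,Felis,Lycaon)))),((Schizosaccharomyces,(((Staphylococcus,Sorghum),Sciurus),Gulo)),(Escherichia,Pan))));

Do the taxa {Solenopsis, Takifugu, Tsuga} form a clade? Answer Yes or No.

Yes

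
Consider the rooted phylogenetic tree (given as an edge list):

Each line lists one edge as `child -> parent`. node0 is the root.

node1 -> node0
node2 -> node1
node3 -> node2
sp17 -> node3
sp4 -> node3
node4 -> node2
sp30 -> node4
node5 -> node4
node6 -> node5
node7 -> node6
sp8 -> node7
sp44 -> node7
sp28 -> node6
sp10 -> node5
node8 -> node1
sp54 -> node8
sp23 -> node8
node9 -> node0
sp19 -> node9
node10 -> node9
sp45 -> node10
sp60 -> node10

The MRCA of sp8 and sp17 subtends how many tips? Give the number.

7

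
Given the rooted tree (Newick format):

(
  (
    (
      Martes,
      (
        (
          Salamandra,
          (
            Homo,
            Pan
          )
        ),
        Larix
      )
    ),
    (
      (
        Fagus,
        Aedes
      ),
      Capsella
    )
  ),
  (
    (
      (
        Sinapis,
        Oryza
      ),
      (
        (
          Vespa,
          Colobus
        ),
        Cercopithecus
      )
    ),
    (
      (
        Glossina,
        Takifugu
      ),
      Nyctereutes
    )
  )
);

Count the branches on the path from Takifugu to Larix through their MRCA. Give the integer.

8

The MRCA of Takifugu and Larix is the root of the tree.
From Takifugu up to that node: 4 branches. From Larix up to the same node: 4 branches. Total: 4 + 4 = 8.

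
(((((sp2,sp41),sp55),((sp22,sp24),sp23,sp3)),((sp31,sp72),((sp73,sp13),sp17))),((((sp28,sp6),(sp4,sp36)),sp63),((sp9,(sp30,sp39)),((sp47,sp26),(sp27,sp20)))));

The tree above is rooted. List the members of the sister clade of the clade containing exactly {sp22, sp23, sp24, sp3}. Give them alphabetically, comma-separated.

The clade containing exactly {sp22, sp23, sp24, sp3} attaches to the tree at the node subtending (((sp2,sp41),sp55),((sp22,sp24),sp23,sp3)).
The other lineage descending from that same node — the sister group — is ((sp2,sp41),sp55); its 3 tips in alphabetical order are the answer.

sp2, sp41, sp55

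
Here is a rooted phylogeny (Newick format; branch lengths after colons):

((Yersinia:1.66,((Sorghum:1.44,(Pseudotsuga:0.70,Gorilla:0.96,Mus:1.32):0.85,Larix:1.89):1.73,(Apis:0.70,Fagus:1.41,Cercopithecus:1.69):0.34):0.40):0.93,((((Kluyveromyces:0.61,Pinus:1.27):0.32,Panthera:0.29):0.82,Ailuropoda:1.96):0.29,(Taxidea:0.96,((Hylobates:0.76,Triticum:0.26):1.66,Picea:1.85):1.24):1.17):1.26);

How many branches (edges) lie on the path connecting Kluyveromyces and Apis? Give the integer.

The MRCA of Kluyveromyces and Apis is the root of the tree.
From Kluyveromyces up to that node: 5 branches. From Apis up to the same node: 4 branches. Total: 5 + 4 = 9.

9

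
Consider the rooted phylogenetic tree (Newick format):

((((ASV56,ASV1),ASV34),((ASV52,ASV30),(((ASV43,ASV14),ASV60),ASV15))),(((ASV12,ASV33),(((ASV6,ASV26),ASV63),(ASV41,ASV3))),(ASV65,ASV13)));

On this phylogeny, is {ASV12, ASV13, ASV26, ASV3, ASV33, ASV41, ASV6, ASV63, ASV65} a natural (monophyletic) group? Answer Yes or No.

The most recent common ancestor of these taxa subtends (((ASV12,ASV33),(((ASV6,ASV26),ASV63),(ASV41,ASV3))),(ASV65,ASV13)).
That clade has exactly 9 tips — every listed taxon and nothing else — so the group is monophyletic.

Yes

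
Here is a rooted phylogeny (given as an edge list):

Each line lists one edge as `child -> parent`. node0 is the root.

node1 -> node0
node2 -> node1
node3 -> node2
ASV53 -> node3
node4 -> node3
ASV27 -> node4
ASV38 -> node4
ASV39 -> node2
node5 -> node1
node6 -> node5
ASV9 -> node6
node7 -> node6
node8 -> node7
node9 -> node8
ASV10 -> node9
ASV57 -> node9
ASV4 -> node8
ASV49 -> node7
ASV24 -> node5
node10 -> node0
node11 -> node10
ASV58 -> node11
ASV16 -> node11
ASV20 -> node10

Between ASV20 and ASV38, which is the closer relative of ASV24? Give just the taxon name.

The MRCA of ASV24 and ASV38 subtends (((ASV53,(ASV27,ASV38)),ASV39),((ASV9,(((ASV10,ASV57),ASV4),ASV49)),ASV24)) (10 taxa).
The MRCA of ASV24 and ASV20 is the root, subtending the entire tree (13 taxa).
The first is nested inside the second, so ASV24 shares a more recent common ancestor with ASV38.

ASV38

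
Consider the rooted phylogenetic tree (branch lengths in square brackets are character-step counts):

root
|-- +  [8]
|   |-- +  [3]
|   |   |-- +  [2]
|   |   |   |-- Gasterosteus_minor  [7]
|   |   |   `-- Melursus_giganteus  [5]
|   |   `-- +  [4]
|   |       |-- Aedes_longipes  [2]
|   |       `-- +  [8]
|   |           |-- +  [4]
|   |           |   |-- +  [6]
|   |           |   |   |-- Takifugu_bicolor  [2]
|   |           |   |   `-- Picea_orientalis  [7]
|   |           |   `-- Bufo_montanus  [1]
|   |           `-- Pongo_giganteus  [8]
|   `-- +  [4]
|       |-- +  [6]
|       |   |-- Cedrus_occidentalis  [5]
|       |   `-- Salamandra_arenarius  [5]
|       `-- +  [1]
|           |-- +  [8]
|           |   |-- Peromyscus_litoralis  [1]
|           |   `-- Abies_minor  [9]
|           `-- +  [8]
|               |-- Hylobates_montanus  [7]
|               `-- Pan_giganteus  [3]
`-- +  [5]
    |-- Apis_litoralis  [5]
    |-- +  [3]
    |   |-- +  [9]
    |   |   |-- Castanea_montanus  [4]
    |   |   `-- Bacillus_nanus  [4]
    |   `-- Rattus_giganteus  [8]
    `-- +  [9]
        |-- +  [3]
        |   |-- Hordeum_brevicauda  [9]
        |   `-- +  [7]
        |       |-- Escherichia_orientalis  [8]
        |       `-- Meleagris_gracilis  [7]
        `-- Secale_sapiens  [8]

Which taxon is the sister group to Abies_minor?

Peromyscus_litoralis

Abies_minor attaches to the tree at the node subtending (Peromyscus_litoralis,Abies_minor).
The other lineage descending from that same node — the sister group — is the single tip Peromyscus_litoralis.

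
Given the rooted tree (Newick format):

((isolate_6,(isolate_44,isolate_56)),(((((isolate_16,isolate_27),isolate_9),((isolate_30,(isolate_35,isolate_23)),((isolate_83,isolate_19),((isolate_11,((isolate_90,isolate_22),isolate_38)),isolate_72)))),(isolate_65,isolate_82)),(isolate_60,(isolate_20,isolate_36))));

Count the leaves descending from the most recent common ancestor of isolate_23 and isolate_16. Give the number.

The MRCA of isolate_23 and isolate_16 is the node subtending (((isolate_16,isolate_27),isolate_9),((isolate_30,(isolate_35,isolate_23)),((isolate_83,isolate_19),((isolate_11,((isolate_90,isolate_22),isolate_38)),isolate_72)))).
That clade contains 13 terminal taxa: isolate_11, isolate_16, isolate_19, isolate_22, isolate_23, isolate_27, isolate_30, isolate_35, isolate_38, isolate_72, isolate_83, isolate_9, isolate_90.

13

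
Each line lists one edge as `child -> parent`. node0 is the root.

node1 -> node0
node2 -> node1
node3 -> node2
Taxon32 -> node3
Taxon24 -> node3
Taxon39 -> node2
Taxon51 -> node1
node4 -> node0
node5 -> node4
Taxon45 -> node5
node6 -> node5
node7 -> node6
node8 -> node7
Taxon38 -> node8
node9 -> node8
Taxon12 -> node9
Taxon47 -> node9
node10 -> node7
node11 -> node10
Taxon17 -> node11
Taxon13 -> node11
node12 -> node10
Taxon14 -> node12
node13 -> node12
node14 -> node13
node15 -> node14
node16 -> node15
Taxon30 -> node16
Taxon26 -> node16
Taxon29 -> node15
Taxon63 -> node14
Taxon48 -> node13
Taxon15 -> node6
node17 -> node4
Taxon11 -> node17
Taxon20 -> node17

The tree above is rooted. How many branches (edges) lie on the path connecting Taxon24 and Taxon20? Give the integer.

7

The MRCA of Taxon24 and Taxon20 is the root of the tree.
From Taxon24 up to that node: 4 branches. From Taxon20 up to the same node: 3 branches. Total: 4 + 3 = 7.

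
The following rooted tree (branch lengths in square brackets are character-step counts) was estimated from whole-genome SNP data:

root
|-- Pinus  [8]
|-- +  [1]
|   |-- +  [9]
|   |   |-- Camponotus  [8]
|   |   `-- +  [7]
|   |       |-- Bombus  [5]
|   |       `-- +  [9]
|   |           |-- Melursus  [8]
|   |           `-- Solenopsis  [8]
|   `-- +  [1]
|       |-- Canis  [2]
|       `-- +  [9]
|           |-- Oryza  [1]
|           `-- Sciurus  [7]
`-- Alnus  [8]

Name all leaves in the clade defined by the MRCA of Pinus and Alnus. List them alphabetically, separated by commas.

Alnus, Bombus, Camponotus, Canis, Melursus, Oryza, Pinus, Sciurus, Solenopsis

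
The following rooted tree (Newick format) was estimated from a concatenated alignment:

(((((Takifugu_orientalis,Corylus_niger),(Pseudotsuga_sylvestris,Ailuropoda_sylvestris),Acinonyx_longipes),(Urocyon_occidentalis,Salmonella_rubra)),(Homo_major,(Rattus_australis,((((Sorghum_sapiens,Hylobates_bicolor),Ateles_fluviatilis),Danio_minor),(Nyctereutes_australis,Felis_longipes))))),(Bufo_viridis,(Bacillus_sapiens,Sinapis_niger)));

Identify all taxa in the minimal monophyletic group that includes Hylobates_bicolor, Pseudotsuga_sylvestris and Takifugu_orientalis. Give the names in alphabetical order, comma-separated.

Acinonyx_longipes, Ailuropoda_sylvestris, Ateles_fluviatilis, Corylus_niger, Danio_minor, Felis_longipes, Homo_major, Hylobates_bicolor, Nyctereutes_australis, Pseudotsuga_sylvestris, Rattus_australis, Salmonella_rubra, Sorghum_sapiens, Takifugu_orientalis, Urocyon_occidentalis

Tracing Hylobates_bicolor: it sits inside (Sorghum_sapiens,Hylobates_bicolor).
Tracing Pseudotsuga_sylvestris: it sits inside (Pseudotsuga_sylvestris,Ailuropoda_sylvestris).
Tracing Takifugu_orientalis: it sits inside (Takifugu_orientalis,Corylus_niger).
The smallest clade enclosing all 3 is ((((Takifugu_orientalis,Corylus_niger),(Pseudotsuga_sylvestris,Ailuropoda_sylvestris),Acinonyx_longipes),(Urocyon_occidentalis,Salmonella_rubra)),(Homo_major,(Rattus_australis,((((Sorghum_sapiens,Hylobates_bicolor),Ateles_fluviatilis),Danio_minor),(Nyctereutes_australis,Felis_longipes))))); the answer is its 15 terminal taxa in alphabetical order.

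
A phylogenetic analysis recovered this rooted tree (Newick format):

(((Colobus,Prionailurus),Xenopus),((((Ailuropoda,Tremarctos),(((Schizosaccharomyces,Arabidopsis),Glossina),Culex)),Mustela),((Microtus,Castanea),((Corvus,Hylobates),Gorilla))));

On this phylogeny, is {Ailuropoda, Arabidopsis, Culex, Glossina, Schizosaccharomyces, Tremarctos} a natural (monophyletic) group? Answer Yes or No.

The most recent common ancestor of these taxa subtends ((Ailuropoda,Tremarctos),(((Schizosaccharomyces,Arabidopsis),Glossina),Culex)).
That clade has exactly 6 tips — every listed taxon and nothing else — so the group is monophyletic.

Yes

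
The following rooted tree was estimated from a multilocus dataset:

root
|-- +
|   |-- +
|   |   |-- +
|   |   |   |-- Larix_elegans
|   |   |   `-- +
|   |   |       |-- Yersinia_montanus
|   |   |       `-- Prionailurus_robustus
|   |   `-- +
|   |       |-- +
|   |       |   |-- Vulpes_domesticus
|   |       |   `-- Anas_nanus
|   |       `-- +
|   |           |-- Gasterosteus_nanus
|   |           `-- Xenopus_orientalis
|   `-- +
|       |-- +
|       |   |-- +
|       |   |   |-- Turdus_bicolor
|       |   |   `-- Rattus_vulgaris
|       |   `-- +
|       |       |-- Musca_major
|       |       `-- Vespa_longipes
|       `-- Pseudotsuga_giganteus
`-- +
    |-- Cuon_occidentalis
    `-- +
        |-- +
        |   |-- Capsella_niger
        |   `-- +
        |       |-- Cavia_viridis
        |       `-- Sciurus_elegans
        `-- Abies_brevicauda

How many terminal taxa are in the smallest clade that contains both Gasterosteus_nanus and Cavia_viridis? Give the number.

The MRCA of Gasterosteus_nanus and Cavia_viridis is the root, so the clade is the entire tree.
That clade contains 17 terminal taxa: Abies_brevicauda, Anas_nanus, Capsella_niger, Cavia_viridis, Cuon_occidentalis, Gasterosteus_nanus, Larix_elegans, Musca_major, Prionailurus_robustus, Pseudotsuga_giganteus, Rattus_vulgaris, Sciurus_elegans, Turdus_bicolor, Vespa_longipes, Vulpes_domesticus, Xenopus_orientalis, Yersinia_montanus.

17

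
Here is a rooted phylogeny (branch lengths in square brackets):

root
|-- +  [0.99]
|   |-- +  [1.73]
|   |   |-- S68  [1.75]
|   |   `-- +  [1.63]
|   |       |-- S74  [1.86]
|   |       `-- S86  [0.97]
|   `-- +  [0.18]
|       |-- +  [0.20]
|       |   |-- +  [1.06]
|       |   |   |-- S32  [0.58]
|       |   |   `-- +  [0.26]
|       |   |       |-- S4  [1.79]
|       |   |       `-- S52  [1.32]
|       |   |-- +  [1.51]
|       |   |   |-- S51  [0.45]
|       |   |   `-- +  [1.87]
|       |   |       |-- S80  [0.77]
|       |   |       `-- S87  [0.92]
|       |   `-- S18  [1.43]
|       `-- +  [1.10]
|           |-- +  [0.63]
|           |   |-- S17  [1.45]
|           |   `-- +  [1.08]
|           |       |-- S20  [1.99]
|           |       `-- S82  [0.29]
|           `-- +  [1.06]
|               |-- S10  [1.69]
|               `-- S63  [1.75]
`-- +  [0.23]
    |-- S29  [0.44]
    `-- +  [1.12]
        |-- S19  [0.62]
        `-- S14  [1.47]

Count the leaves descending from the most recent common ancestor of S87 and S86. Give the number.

15

The MRCA of S87 and S86 is the node subtending ((S68,(S74,S86)),(((S32,(S4,S52)),(S51,(S80,S87)),S18),((S17,(S20,S82)),(S10,S63)))).
That clade contains 15 terminal taxa: S10, S17, S18, S20, S32, S4, S51, S52, S63, S68, S74, S80, S82, S86, S87.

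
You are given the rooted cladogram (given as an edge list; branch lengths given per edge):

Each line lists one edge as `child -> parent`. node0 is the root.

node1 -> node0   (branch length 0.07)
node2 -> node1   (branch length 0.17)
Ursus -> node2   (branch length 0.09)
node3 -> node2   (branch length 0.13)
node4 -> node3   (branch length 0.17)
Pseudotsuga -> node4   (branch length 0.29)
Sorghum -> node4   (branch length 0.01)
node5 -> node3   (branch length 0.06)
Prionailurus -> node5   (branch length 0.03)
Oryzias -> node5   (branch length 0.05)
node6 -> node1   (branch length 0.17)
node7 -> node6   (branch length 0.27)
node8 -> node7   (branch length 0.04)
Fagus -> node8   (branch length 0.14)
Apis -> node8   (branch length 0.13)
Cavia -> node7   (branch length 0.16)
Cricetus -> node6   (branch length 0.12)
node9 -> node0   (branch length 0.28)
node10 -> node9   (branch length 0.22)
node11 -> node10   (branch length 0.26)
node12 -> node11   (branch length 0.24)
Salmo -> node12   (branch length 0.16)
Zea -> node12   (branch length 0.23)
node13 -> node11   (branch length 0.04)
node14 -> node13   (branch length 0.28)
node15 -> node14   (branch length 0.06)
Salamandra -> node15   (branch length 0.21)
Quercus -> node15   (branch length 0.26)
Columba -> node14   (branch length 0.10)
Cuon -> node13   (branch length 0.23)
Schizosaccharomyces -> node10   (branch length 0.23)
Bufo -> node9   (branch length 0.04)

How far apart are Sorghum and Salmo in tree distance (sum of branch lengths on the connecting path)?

The path runs Sorghum → … → MRCA → … → Salmo; the MRCA is the root of the tree.
Branch lengths along that path: 0.01 + 0.17 + 0.13 + 0.17 + 0.07 + 0.28 + 0.22 + 0.26 + 0.24 + 0.16 = 1.71.

1.71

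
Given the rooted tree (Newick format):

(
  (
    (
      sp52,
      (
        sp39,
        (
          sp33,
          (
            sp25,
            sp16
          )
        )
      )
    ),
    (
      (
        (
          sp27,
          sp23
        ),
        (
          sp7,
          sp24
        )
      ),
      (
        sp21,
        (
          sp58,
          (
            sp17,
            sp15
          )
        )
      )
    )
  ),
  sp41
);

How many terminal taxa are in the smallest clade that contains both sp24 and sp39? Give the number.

The MRCA of sp24 and sp39 is the node subtending ((sp52,(sp39,(sp33,(sp25,sp16)))),(((sp27,sp23),(sp7,sp24)),(sp21,(sp58,(sp17,sp15))))).
That clade contains 13 terminal taxa: sp15, sp16, sp17, sp21, sp23, sp24, sp25, sp27, sp33, sp39, sp52, sp58, sp7.

13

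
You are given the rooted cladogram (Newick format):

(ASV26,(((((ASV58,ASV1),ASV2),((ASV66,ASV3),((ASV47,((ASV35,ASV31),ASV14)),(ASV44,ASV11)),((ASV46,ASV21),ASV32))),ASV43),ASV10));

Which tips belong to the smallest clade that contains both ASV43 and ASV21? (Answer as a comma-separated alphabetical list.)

ASV1, ASV11, ASV14, ASV2, ASV21, ASV3, ASV31, ASV32, ASV35, ASV43, ASV44, ASV46, ASV47, ASV58, ASV66

Tracing ASV43: it sits inside ((((ASV58,ASV1),ASV2),((ASV66,ASV3),((ASV47,((ASV35,ASV31),ASV14)),(ASV44,ASV11)),((ASV46,ASV21),ASV32))),ASV43).
Tracing ASV21: it sits inside (ASV46,ASV21).
The smallest clade enclosing both is ((((ASV58,ASV1),ASV2),((ASV66,ASV3),((ASV47,((ASV35,ASV31),ASV14)),(ASV44,ASV11)),((ASV46,ASV21),ASV32))),ASV43); the answer is its 15 terminal taxa in alphabetical order.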